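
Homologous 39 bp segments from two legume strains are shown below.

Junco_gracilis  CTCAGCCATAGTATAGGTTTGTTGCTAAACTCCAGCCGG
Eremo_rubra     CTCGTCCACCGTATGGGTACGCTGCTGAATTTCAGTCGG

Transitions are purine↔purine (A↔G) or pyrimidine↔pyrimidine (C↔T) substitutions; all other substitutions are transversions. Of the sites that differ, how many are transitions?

Differing sites — 4:A/G (Ti); 5:G/T (Tv); 9:T/C (Ti); 10:A/C (Tv); 15:A/G (Ti); 19:T/A (Tv); 20:T/C (Ti); 22:T/C (Ti); 27:A/G (Ti); 30:C/T (Ti); 32:C/T (Ti); 36:C/T (Ti).
Of the 12 differences, 9 transitions and 3 transversions, so the answer is 9.

9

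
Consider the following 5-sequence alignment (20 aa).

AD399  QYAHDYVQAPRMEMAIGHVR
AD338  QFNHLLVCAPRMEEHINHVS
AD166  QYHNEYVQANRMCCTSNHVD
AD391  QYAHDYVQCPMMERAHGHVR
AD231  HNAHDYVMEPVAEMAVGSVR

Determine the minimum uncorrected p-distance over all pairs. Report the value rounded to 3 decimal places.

0.200

Pairwise Hamming distances:
  AD399 vs AD338: 9
  AD399 vs AD166: 10
  AD399 vs AD391: 4
  AD399 vs AD231: 8
  AD338 vs AD166: 12
  AD338 vs AD391: 12
  AD338 vs AD231: 15
  AD166 vs AD391: 12
  AD166 vs AD231: 17
  AD391 vs AD231: 9
The smallest is 4 mismatches, between AD399 and AD391; p = 4/20 = 0.200.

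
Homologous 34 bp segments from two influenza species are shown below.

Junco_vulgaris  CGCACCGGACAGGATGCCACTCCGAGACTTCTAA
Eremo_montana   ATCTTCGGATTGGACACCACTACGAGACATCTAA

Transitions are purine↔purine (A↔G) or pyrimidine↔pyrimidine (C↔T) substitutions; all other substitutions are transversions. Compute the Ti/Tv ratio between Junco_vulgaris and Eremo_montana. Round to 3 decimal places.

The sequences differ at positions 1 (C/A, transversion), 2 (G/T, transversion), 4 (A/T, transversion), 5 (C/T, transition), 10 (C/T, transition), 11 (A/T, transversion), 15 (T/C, transition), 16 (G/A, transition), 22 (C/A, transversion), 29 (T/A, transversion).
Of the 10 differences, 4 transitions and 6 transversions, so Ti/Tv = 4/6 = 0.667.

0.667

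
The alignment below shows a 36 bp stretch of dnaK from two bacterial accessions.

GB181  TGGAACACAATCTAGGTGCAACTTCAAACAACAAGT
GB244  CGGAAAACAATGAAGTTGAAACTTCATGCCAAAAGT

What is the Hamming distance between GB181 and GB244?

10

The sequences differ at positions 1 (T/C), 6 (C/A), 12 (C/G), 13 (T/A), 16 (G/T), 19 (C/A), 27 (A/T), 28 (A/G), 30 (A/C), 32 (C/A).
That gives 10 mismatches out of 36 aligned sites, so the Hamming distance is 10.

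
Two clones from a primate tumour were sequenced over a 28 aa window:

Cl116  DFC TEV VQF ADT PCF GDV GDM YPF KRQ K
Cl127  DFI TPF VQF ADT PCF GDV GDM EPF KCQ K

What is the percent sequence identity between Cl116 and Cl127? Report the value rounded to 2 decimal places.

The sequences differ at positions 3 (C/I), 5 (E/P), 6 (V/F), 22 (Y/E), 26 (R/C).
23 of the 28 sites match, so the percent identity is 23/28 × 100 = 82.14%.

82.14%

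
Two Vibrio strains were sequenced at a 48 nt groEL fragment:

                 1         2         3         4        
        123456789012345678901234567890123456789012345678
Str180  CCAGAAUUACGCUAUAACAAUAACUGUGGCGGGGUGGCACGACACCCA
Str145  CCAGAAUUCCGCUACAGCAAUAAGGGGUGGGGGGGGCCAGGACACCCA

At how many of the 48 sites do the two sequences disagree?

Mismatches occur at site 9 (A/C), site 15 (U/C), site 17 (A/G), site 24 (C/G), site 25 (U/G), site 27 (U/G), site 28 (G/U), site 30 (C/G), site 35 (U/G), site 37 (G/C), site 40 (C/G).
That gives 11 mismatches out of 48 aligned sites, so the Hamming distance is 11.

11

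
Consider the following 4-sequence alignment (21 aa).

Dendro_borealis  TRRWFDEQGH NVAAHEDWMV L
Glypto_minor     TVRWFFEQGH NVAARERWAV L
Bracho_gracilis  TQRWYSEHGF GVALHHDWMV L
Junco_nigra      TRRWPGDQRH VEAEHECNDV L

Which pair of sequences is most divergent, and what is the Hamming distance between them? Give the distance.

Pairwise Hamming distances:
  Dendro_borealis vs Glypto_minor: 5
  Dendro_borealis vs Bracho_gracilis: 8
  Dendro_borealis vs Junco_nigra: 10
  Glypto_minor vs Bracho_gracilis: 11
  Glypto_minor vs Junco_nigra: 12
  Bracho_gracilis vs Junco_nigra: 14
The largest is 14, between Bracho_gracilis and Junco_nigra.

14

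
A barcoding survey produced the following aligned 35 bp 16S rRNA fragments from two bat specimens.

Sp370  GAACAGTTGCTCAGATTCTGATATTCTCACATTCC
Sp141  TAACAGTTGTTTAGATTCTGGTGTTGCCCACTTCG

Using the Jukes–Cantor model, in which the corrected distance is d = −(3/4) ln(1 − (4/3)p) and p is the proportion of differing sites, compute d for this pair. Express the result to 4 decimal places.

Differing sites — 1:G/T; 10:C/T; 12:C/T; 21:A/G; 23:A/G; 26:C/G; 27:T/C; 29:A/C; 30:C/A; 31:A/C; 35:C/G.
p = 11/35 = 0.314286.
d = −0.75 · ln(1 − (4/3)·0.314286) = −0.75 · ln(0.580952) = −0.75 · (-0.543087) = 0.4073.

0.4073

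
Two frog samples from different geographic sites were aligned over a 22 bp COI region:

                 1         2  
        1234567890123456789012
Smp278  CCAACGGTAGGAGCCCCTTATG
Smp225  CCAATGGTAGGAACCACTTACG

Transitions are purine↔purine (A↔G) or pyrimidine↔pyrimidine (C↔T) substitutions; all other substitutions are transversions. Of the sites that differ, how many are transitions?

Mismatches occur at site 5 (C↔T, transition), site 13 (G↔A, transition), site 16 (C↔A, transversion), site 21 (T↔C, transition).
Of the 4 differences, 3 transitions and 1 transversion, so the answer is 3.

3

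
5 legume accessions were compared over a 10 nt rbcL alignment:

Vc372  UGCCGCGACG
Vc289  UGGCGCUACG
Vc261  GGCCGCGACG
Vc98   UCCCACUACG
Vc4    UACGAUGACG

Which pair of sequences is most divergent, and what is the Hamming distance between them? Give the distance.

Pairwise Hamming distances:
  Vc372 vs Vc289: 2
  Vc372 vs Vc261: 1
  Vc372 vs Vc98: 3
  Vc372 vs Vc4: 4
  Vc289 vs Vc261: 3
  Vc289 vs Vc98: 3
  Vc289 vs Vc4: 6
  Vc261 vs Vc98: 4
  Vc261 vs Vc4: 5
  Vc98 vs Vc4: 4
The largest is 6, between Vc289 and Vc4.

6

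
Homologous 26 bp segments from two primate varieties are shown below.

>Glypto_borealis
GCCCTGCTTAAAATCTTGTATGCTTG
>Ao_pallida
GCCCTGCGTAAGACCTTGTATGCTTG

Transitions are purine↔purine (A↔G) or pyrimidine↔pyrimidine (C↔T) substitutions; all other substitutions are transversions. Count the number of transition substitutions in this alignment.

The sequences differ at positions 8 (T/G, transversion), 12 (A/G, transition), 14 (T/C, transition).
Of the 3 differences, 2 transitions and 1 transversion, so the answer is 2.

2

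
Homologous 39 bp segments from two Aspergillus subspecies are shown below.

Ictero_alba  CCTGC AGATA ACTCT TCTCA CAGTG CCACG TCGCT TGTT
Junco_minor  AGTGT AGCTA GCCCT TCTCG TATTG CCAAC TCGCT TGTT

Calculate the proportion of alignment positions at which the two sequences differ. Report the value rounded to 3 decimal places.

0.282

Mismatches occur at site 1 (C↔A), site 2 (C↔G), site 5 (C↔T), site 8 (A↔C), site 11 (A↔G), site 13 (T↔C), site 20 (A↔G), site 21 (C↔T), site 23 (G↔T), site 29 (C↔A), site 30 (G↔C).
There are 11 differences over 39 sites, so p = 11/39 = 0.282.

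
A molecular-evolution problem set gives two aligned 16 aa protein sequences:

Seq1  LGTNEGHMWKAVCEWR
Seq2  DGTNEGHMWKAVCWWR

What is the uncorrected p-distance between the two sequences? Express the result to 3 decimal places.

0.125

The sequences differ at positions 1 (L/D), 14 (E/W).
There are 2 differences over 16 sites, so p = 2/16 = 0.125.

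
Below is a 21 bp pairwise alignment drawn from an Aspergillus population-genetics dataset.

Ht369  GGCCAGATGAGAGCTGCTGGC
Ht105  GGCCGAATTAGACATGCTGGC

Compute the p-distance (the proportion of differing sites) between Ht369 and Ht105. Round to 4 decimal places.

The sequences differ at positions 5 (A/G), 6 (G/A), 9 (G/T), 13 (G/C), 14 (C/A).
There are 5 differences over 21 sites, so p = 5/21 = 0.2381.

0.2381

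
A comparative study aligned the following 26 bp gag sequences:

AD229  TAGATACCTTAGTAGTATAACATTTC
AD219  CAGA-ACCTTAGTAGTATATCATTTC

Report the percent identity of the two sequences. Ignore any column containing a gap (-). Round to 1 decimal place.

92.0%

Excluding the 1 gap column leaves 25 comparable sites.
Mismatches occur at site 1 (T→C), site 20 (A→T).
23 of the 25 comparable sites match, so the percent identity is 23/25 × 100 = 92.0%.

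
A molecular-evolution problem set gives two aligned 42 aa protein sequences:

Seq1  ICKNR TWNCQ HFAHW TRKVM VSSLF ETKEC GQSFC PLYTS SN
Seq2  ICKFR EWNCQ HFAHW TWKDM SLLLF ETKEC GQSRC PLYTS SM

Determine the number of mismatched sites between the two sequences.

9

The sequences differ at positions 4 (N/F), 6 (T/E), 17 (R/W), 19 (V/D), 21 (V/S), 22 (S/L), 23 (S/L), 34 (F/R), 42 (N/M).
That gives 9 mismatches out of 42 aligned sites, so the Hamming distance is 9.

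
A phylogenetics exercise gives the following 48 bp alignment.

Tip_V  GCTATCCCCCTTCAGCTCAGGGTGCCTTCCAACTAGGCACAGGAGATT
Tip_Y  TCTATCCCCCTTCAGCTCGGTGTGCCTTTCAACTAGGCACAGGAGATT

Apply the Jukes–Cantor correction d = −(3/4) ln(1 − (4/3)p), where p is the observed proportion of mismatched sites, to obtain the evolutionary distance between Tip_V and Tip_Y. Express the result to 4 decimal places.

0.0883

Mismatches occur at site 1 (G↔T), site 19 (A↔G), site 21 (G↔T), site 29 (C↔T).
p = 4/48 = 0.083333.
d = −0.75 · ln(1 − (4/3)·0.083333) = −0.75 · ln(0.888889) = −0.75 · (-0.117783) = 0.0883.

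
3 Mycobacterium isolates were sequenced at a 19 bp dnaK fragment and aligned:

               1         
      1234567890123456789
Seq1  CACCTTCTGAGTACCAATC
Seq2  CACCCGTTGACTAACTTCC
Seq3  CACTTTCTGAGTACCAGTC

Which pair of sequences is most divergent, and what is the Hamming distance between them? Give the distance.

9

Pairwise Hamming distances:
  Seq1 vs Seq2: 8
  Seq1 vs Seq3: 2
  Seq2 vs Seq3: 9
The largest is 9, between Seq2 and Seq3.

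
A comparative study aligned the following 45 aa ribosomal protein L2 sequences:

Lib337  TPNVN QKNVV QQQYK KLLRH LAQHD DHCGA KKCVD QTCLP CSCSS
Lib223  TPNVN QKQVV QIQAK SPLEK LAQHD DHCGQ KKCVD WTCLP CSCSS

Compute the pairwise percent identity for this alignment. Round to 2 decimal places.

The sequences differ at positions 8 (N/Q), 12 (Q/I), 14 (Y/A), 16 (K/S), 17 (L/P), 19 (R/E), 20 (H/K), 30 (A/Q), 36 (Q/W).
36 of the 45 sites match, so the percent identity is 36/45 × 100 = 80.00%.

80.00%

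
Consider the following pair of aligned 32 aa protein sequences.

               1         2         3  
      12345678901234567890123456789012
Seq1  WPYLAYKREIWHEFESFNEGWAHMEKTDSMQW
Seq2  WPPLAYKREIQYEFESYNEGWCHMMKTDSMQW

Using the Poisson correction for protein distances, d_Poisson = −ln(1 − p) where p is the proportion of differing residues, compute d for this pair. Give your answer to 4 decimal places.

Differing sites — 3:Y/P; 11:W/Q; 12:H/Y; 17:F/Y; 22:A/C; 25:E/M.
p = 6/32 = 0.187500.
d = −ln(1 − 0.187500) = −ln(0.812500) = 0.2076.

0.2076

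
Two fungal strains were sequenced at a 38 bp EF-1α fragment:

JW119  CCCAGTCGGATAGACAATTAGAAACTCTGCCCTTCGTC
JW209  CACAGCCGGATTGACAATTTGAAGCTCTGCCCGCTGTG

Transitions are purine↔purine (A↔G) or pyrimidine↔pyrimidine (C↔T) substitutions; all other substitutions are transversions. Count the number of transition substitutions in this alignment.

4

Mismatches occur at site 2 (C/A, transversion), site 6 (T/C, transition), site 12 (A/T, transversion), site 20 (A/T, transversion), site 24 (A/G, transition), site 33 (T/G, transversion), site 34 (T/C, transition), site 35 (C/T, transition), site 38 (C/G, transversion).
Of the 9 differences, 4 transitions and 5 transversions, so the answer is 4.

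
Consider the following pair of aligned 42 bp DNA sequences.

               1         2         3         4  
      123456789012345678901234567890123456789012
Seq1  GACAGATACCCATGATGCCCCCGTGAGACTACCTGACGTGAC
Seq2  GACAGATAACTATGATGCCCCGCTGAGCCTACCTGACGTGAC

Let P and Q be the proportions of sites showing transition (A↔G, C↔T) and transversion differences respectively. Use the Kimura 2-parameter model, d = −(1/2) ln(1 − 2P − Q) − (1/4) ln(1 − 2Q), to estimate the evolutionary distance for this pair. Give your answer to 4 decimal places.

Mismatches occur at site 9 (C/A, transversion), site 11 (C/T, transition), site 22 (C/G, transversion), site 23 (G/C, transversion), site 28 (A/C, transversion).
Of the 5 differences, 1 transition and 4 transversions over 42 sites: P = 1/42 = 0.023810, Q = 4/42 = 0.095238.
d = −0.5·ln(0.857142) − 0.25·ln(0.809524) = −0.5·(-0.154152) − 0.25·(-0.211309) = 0.1299.

0.1299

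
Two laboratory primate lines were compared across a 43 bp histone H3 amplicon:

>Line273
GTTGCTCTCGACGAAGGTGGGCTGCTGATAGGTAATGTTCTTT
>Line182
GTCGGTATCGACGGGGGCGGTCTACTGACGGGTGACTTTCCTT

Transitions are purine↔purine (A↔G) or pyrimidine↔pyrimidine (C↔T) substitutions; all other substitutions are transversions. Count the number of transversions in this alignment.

4

The sequences differ at positions 3 (T/C, transition), 5 (C/G, transversion), 7 (C/A, transversion), 14 (A/G, transition), 15 (A/G, transition), 18 (T/C, transition), 21 (G/T, transversion), 24 (G/A, transition), 29 (T/C, transition), 30 (A/G, transition), 34 (A/G, transition), 36 (T/C, transition), 37 (G/T, transversion), 41 (T/C, transition).
Of the 14 differences, 10 transitions and 4 transversions, so the answer is 4.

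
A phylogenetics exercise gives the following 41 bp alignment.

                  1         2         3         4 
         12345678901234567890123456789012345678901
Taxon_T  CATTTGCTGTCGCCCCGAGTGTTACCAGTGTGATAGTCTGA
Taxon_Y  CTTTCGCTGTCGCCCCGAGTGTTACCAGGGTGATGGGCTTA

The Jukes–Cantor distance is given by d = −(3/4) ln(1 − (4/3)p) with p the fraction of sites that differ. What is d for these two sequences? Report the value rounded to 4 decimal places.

The sequences differ at positions 2 (A/T), 5 (T/C), 29 (T/G), 35 (A/G), 37 (T/G), 40 (G/T).
p = 6/41 = 0.146341.
d = −0.75 · ln(1 − (4/3)·0.146341) = −0.75 · ln(0.804879) = −0.75 · (-0.217063) = 0.1628.

0.1628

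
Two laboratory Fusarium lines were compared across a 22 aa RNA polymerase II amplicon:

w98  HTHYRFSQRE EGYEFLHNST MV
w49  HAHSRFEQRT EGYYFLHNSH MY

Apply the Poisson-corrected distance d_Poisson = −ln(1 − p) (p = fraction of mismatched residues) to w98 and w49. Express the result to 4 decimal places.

Mismatches occur at site 2 (T↔A), site 4 (Y↔S), site 7 (S↔E), site 10 (E↔T), site 14 (E↔Y), site 20 (T↔H), site 22 (V↔Y).
p = 7/22 = 0.318182.
d = −ln(1 − 0.318182) = −ln(0.681818) = 0.3830.

0.3830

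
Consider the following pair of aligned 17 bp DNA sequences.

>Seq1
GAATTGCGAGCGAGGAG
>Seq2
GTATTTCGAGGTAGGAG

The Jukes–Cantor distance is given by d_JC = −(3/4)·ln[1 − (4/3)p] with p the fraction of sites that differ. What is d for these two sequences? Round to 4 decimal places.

The sequences differ at positions 2 (A/T), 6 (G/T), 11 (C/G), 12 (G/T).
p = 4/17 = 0.235294.
d = −0.75 · ln(1 − (4/3)·0.235294) = −0.75 · ln(0.686275) = −0.75 · (-0.376477) = 0.2824.

0.2824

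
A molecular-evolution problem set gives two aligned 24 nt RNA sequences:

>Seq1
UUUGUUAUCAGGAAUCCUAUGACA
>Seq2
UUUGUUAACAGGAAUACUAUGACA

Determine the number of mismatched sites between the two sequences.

2

Differing sites — 8:U/A; 16:C/A.
That gives 2 mismatches out of 24 aligned sites, so the Hamming distance is 2.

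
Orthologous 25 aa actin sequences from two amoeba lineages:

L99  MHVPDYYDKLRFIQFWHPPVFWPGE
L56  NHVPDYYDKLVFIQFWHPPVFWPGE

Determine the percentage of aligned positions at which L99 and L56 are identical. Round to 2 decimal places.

Differing sites — 1:M/N; 11:R/V.
23 of the 25 sites match, so the percent identity is 23/25 × 100 = 92.00%.

92.00%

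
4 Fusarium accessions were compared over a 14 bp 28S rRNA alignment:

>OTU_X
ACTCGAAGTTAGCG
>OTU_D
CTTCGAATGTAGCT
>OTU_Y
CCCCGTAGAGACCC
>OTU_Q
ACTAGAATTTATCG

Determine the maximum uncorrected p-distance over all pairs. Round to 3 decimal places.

0.643

Pairwise Hamming distances:
  OTU_X vs OTU_D: 5
  OTU_X vs OTU_Y: 7
  OTU_X vs OTU_Q: 3
  OTU_D vs OTU_Y: 8
  OTU_D vs OTU_Q: 6
  OTU_Y vs OTU_Q: 9
The largest is 9 mismatches, between OTU_Y and OTU_Q; p = 9/14 = 0.643.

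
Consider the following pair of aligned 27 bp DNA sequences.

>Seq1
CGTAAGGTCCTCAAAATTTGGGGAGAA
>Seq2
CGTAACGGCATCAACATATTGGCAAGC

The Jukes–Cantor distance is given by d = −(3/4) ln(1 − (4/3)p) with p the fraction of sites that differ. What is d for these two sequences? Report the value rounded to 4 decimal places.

Mismatches occur at site 6 (G↔C), site 8 (T↔G), site 10 (C↔A), site 15 (A↔C), site 18 (T↔A), site 20 (G↔T), site 23 (G↔C), site 25 (G↔A), site 26 (A↔G), site 27 (A↔C).
p = 10/27 = 0.370370.
d = −0.75 · ln(1 − (4/3)·0.370370) = −0.75 · ln(0.506173) = −0.75 · (-0.680877) = 0.5107.

0.5107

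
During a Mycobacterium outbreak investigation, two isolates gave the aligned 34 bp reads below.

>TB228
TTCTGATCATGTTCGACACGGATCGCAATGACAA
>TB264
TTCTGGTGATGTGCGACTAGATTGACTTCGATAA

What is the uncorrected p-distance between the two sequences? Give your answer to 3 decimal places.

0.382

Mismatches occur at site 6 (A→G), site 8 (C→G), site 13 (T→G), site 18 (A→T), site 19 (C→A), site 21 (G→A), site 22 (A→T), site 24 (C→G), site 25 (G→A), site 27 (A→T), site 28 (A→T), site 29 (T→C), site 32 (C→T).
There are 13 differences over 34 sites, so p = 13/34 = 0.382.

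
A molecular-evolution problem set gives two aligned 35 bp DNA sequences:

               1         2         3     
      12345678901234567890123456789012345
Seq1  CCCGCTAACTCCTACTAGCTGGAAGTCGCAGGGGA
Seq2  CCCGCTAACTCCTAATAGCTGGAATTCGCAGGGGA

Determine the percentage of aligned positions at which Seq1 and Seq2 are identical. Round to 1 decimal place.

94.3%

The sequences differ at positions 15 (C/A), 25 (G/T).
33 of the 35 sites match, so the percent identity is 33/35 × 100 = 94.3%.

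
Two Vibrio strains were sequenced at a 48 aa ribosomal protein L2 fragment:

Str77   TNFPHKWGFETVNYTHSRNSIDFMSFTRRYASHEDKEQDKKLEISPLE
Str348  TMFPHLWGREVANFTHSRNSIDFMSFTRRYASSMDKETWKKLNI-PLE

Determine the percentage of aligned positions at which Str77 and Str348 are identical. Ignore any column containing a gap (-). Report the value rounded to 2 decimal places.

Excluding the 1 gap column leaves 47 comparable sites.
Differing sites — 2:N/M; 6:K/L; 9:F/R; 11:T/V; 12:V/A; 14:Y/F; 33:H/S; 34:E/M; 38:Q/T; 39:D/W; 43:E/N.
36 of the 47 comparable sites match, so the percent identity is 36/47 × 100 = 76.60%.

76.60%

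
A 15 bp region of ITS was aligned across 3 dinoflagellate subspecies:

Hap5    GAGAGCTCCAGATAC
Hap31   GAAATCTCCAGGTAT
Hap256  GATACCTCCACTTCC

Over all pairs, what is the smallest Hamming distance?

Pairwise Hamming distances:
  Hap5 vs Hap31: 4
  Hap5 vs Hap256: 5
  Hap31 vs Hap256: 6
The smallest is 4, between Hap5 and Hap31.

4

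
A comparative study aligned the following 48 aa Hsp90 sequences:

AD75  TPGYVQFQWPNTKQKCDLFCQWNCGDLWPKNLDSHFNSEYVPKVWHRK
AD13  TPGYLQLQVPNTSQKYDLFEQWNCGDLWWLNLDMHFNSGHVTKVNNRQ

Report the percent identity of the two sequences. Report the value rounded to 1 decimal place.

68.8%

The sequences differ at positions 5 (V/L), 7 (F/L), 9 (W/V), 13 (K/S), 16 (C/Y), 20 (C/E), 29 (P/W), 30 (K/L), 34 (S/M), 39 (E/G), 40 (Y/H), 42 (P/T), 45 (W/N), 46 (H/N), 48 (K/Q).
33 of the 48 sites match, so the percent identity is 33/48 × 100 = 68.8%.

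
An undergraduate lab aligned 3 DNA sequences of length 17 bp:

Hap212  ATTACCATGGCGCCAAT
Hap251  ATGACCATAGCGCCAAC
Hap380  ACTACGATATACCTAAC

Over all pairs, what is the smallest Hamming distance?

Pairwise Hamming distances:
  Hap212 vs Hap251: 3
  Hap212 vs Hap380: 8
  Hap251 vs Hap380: 7
The smallest is 3, between Hap212 and Hap251.

3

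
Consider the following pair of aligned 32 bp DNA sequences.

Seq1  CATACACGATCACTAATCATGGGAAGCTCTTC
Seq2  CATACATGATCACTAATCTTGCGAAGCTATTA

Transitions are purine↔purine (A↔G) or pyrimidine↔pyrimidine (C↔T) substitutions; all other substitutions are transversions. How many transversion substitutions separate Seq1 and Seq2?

4

Differing sites — 7:C/T (Ti); 19:A/T (Tv); 22:G/C (Tv); 29:C/A (Tv); 32:C/A (Tv).
Of the 5 differences, 1 transition and 4 transversions, so the answer is 4.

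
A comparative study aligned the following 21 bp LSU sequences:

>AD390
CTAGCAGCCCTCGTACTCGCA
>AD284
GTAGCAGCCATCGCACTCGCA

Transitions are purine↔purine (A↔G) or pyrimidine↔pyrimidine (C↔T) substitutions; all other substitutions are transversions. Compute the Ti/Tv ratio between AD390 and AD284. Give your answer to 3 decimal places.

Mismatches occur at site 1 (C→G, transversion), site 10 (C→A, transversion), site 14 (T→C, transition).
Of the 3 differences, 1 transition and 2 transversions, so Ti/Tv = 1/2 = 0.500.

0.500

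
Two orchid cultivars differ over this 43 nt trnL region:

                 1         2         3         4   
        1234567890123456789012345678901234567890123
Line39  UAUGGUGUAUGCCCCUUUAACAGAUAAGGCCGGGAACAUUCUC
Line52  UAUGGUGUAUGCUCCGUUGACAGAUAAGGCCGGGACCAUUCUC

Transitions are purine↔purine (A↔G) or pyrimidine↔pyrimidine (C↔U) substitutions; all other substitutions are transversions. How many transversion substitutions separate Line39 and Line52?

2

Mismatches occur at site 13 (C↔U, transition), site 16 (U↔G, transversion), site 19 (A↔G, transition), site 36 (A↔C, transversion).
Of the 4 differences, 2 transitions and 2 transversions, so the answer is 2.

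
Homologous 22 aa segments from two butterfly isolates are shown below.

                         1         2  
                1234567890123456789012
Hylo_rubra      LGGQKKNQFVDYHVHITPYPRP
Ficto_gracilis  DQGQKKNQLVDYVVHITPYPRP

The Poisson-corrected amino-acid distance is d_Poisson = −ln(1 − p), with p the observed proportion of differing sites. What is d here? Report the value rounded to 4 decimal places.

The sequences differ at positions 1 (L/D), 2 (G/Q), 9 (F/L), 13 (H/V).
p = 4/22 = 0.181818.
d = −ln(1 − 0.181818) = −ln(0.818182) = 0.2007.

0.2007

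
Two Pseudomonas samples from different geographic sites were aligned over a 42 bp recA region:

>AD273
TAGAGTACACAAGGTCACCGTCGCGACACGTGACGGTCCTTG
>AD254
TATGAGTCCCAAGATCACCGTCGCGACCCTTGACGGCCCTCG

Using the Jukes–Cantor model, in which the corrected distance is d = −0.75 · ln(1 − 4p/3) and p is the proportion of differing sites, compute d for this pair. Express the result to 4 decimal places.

0.3222

The sequences differ at positions 3 (G/T), 4 (A/G), 5 (G/A), 6 (T/G), 7 (A/T), 9 (A/C), 14 (G/A), 28 (A/C), 30 (G/T), 37 (T/C), 41 (T/C).
p = 11/42 = 0.261905.
d = −0.75 · ln(1 − (4/3)·0.261905) = −0.75 · ln(0.650793) = −0.75 · (-0.429564) = 0.3222.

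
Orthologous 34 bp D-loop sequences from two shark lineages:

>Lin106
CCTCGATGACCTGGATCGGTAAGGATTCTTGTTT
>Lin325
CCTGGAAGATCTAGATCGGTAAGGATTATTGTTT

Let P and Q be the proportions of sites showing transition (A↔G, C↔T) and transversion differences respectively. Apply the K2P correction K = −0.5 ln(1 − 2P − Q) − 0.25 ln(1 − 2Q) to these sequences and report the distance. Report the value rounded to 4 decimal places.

Differing sites — 4:C/G (Tv); 7:T/A (Tv); 10:C/T (Ti); 13:G/A (Ti); 28:C/A (Tv).
Of the 5 differences, 2 transitions and 3 transversions over 34 sites: P = 2/34 = 0.058824, Q = 3/34 = 0.088235.
d = −0.5·ln(0.794117) − 0.25·ln(0.823530) = −0.5·(-0.230524) − 0.25·(-0.194155) = 0.1638.

0.1638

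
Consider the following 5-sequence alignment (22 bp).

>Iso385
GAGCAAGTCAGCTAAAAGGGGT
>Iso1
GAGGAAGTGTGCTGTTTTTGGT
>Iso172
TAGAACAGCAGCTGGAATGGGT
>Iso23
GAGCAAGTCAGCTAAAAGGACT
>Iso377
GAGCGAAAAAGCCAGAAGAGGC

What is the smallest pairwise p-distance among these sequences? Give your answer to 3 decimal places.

0.091

Pairwise Hamming distances:
  Iso385 vs Iso1: 9
  Iso385 vs Iso172: 8
  Iso385 vs Iso23: 2
  Iso385 vs Iso377: 8
  Iso1 vs Iso172: 11
  Iso1 vs Iso23: 11
  Iso1 vs Iso377: 14
  Iso172 vs Iso23: 10
  Iso172 vs Iso377: 11
  Iso23 vs Iso377: 10
The smallest is 2 mismatches, between Iso385 and Iso23; p = 2/22 = 0.091.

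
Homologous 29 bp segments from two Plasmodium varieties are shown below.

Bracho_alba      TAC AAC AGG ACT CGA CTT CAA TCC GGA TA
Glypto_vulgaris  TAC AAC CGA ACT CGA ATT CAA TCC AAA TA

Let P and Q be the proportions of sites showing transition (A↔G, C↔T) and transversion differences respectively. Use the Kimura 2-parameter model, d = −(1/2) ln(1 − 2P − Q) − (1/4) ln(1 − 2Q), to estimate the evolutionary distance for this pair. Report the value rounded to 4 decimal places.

Mismatches occur at site 7 (A↔C, transversion), site 9 (G↔A, transition), site 16 (C↔A, transversion), site 25 (G↔A, transition), site 26 (G↔A, transition).
Of the 5 differences, 3 transitions and 2 transversions over 29 sites: P = 3/29 = 0.103448, Q = 2/29 = 0.068966.
d = −0.5·ln(0.724138) − 0.25·ln(0.862068) = −0.5·(-0.322773) − 0.25·(-0.148421) = 0.1985.

0.1985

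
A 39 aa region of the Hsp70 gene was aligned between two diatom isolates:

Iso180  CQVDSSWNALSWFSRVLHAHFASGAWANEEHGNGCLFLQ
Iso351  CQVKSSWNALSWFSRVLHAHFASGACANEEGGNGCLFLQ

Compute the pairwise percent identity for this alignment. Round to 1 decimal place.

Mismatches occur at site 4 (D↔K), site 26 (W↔C), site 31 (H↔G).
36 of the 39 sites match, so the percent identity is 36/39 × 100 = 92.3%.

92.3%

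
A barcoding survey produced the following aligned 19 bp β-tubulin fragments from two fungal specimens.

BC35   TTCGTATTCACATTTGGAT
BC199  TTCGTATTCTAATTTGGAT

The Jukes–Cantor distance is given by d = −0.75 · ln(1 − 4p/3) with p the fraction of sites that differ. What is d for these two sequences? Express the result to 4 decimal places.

The sequences differ at positions 10 (A/T), 11 (C/A).
p = 2/19 = 0.105263.
d = −0.75 · ln(1 − (4/3)·0.105263) = −0.75 · ln(0.859649) = −0.75 · (-0.151231) = 0.1134.

0.1134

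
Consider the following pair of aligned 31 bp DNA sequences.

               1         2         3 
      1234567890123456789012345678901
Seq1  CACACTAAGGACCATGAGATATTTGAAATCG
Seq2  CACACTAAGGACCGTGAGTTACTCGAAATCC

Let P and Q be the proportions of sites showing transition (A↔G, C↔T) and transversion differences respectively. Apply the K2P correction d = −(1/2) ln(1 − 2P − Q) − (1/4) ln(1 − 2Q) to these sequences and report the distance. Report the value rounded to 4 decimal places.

Mismatches occur at site 14 (A/G, transition), site 19 (A/T, transversion), site 22 (T/C, transition), site 24 (T/C, transition), site 31 (G/C, transversion).
Of the 5 differences, 3 transitions and 2 transversions over 31 sites: P = 3/31 = 0.096774, Q = 2/31 = 0.064516.
d = −0.5·ln(0.741936) − 0.25·ln(0.870968) = −0.5·(-0.298492) − 0.25·(-0.138150) = 0.1838.

0.1838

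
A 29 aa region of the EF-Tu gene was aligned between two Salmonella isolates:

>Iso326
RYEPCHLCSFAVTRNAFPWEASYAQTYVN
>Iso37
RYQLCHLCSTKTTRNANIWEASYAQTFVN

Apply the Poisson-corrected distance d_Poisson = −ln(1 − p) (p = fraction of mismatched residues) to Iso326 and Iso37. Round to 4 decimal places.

0.3228

The sequences differ at positions 3 (E/Q), 4 (P/L), 10 (F/T), 11 (A/K), 12 (V/T), 17 (F/N), 18 (P/I), 27 (Y/F).
p = 8/29 = 0.275862.
d = −ln(1 − 0.275862) = −ln(0.724138) = 0.3228.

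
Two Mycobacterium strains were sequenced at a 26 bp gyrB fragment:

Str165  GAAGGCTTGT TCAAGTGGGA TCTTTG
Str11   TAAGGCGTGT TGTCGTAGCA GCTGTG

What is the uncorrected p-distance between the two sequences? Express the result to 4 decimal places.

The sequences differ at positions 1 (G/T), 7 (T/G), 12 (C/G), 13 (A/T), 14 (A/C), 17 (G/A), 19 (G/C), 21 (T/G), 24 (T/G).
There are 9 differences over 26 sites, so p = 9/26 = 0.3462.

0.3462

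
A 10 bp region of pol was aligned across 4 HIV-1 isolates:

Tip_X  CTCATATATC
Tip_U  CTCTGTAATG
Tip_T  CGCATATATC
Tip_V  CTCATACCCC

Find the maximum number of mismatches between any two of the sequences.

7

Pairwise Hamming distances:
  Tip_X vs Tip_U: 5
  Tip_X vs Tip_T: 1
  Tip_X vs Tip_V: 3
  Tip_U vs Tip_T: 6
  Tip_U vs Tip_V: 7
  Tip_T vs Tip_V: 4
The largest is 7, between Tip_U and Tip_V.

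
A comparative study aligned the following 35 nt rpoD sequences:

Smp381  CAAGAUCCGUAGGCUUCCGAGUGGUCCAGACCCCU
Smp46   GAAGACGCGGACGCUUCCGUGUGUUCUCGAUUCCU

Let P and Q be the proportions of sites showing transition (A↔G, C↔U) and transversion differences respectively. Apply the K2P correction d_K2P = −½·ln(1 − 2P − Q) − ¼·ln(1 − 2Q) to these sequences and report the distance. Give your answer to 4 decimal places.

Differing sites — 1:C/G (Tv); 6:U/C (Ti); 7:C/G (Tv); 10:U/G (Tv); 12:G/C (Tv); 20:A/U (Tv); 24:G/U (Tv); 27:C/U (Ti); 28:A/C (Tv); 31:C/U (Ti); 32:C/U (Ti).
Of the 11 differences, 4 transitions and 7 transversions over 35 sites: P = 4/35 = 0.114286, Q = 7/35 = 0.200000.
d = −0.5·ln(0.571428) − 0.25·ln(0.600000) = −0.5·(-0.559617) − 0.25·(-0.510826) = 0.4075.

0.4075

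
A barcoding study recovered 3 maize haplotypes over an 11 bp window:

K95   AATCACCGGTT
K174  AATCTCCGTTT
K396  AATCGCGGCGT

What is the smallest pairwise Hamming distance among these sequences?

Pairwise Hamming distances:
  K95 vs K174: 2
  K95 vs K396: 4
  K174 vs K396: 4
The smallest is 2, between K95 and K174.

2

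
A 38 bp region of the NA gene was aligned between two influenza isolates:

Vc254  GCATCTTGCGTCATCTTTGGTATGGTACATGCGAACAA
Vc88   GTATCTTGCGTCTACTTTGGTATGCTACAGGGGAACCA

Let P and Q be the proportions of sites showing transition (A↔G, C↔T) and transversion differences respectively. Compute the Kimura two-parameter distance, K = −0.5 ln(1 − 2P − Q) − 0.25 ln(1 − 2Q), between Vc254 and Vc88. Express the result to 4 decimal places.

0.2131

The sequences differ at positions 2 (C/T, transition), 13 (A/T, transversion), 14 (T/A, transversion), 25 (G/C, transversion), 30 (T/G, transversion), 32 (C/G, transversion), 37 (A/C, transversion).
Of the 7 differences, 1 transition and 6 transversions over 38 sites: P = 1/38 = 0.026316, Q = 6/38 = 0.157895.
d = −0.5·ln(0.789473) − 0.25·ln(0.684210) = −0.5·(-0.236390) − 0.25·(-0.379490) = 0.2131.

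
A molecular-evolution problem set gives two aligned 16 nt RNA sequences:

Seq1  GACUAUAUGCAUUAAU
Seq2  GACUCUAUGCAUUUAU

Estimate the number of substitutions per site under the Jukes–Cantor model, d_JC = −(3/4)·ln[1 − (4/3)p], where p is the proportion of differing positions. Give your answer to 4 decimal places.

Differing sites — 5:A/C; 14:A/U.
p = 2/16 = 0.125000.
d = −0.75 · ln(1 − (4/3)·0.125000) = −0.75 · ln(0.833333) = −0.75 · (-0.182322) = 0.1367.

0.1367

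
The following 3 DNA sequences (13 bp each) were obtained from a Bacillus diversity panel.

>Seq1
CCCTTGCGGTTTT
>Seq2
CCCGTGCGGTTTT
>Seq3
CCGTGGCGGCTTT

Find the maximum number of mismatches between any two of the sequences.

4

Pairwise Hamming distances:
  Seq1 vs Seq2: 1
  Seq1 vs Seq3: 3
  Seq2 vs Seq3: 4
The largest is 4, between Seq2 and Seq3.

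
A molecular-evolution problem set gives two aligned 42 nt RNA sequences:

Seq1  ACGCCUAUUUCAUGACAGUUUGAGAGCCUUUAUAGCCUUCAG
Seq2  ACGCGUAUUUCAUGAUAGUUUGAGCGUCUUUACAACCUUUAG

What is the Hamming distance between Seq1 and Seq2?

7

Differing sites — 5:C/G; 16:C/U; 25:A/C; 27:C/U; 33:U/C; 35:G/A; 40:C/U.
That gives 7 mismatches out of 42 aligned sites, so the Hamming distance is 7.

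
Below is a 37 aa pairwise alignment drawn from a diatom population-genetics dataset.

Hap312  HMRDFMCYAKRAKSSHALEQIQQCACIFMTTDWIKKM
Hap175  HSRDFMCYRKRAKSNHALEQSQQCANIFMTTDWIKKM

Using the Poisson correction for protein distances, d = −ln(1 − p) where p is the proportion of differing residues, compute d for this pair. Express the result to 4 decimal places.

Differing sites — 2:M/S; 9:A/R; 15:S/N; 21:I/S; 26:C/N.
p = 5/37 = 0.135135.
d = −ln(1 − 0.135135) = −ln(0.864865) = 0.1452.

0.1452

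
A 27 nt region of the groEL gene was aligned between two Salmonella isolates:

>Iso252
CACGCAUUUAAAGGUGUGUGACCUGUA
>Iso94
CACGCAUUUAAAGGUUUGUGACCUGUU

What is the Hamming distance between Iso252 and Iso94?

2

Differing sites — 16:G/U; 27:A/U.
That gives 2 mismatches out of 27 aligned sites, so the Hamming distance is 2.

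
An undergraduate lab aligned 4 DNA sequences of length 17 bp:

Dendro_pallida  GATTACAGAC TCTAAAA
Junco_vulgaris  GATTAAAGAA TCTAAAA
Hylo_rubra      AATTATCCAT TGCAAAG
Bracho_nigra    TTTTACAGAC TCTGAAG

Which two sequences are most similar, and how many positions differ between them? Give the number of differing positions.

2

Pairwise Hamming distances:
  Dendro_pallida vs Junco_vulgaris: 2
  Dendro_pallida vs Hylo_rubra: 8
  Dendro_pallida vs Bracho_nigra: 4
  Junco_vulgaris vs Hylo_rubra: 8
  Junco_vulgaris vs Bracho_nigra: 6
  Hylo_rubra vs Bracho_nigra: 9
The smallest is 2, between Dendro_pallida and Junco_vulgaris.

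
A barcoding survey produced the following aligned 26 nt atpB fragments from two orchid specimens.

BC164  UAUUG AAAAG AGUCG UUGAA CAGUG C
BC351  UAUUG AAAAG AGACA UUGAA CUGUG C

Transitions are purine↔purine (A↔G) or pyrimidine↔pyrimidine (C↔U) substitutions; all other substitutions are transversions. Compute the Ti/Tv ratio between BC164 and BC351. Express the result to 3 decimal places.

0.500

Mismatches occur at site 13 (U↔A, transversion), site 15 (G↔A, transition), site 22 (A↔U, transversion).
Of the 3 differences, 1 transition and 2 transversions, so Ti/Tv = 1/2 = 0.500.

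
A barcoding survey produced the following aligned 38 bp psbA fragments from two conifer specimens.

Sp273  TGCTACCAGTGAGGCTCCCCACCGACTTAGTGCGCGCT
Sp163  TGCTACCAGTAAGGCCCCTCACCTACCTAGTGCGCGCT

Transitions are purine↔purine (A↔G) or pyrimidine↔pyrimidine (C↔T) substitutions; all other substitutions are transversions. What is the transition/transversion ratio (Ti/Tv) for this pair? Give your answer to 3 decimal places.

The sequences differ at positions 11 (G/A, transition), 16 (T/C, transition), 19 (C/T, transition), 24 (G/T, transversion), 27 (T/C, transition).
Of the 5 differences, 4 transitions and 1 transversion, so Ti/Tv = 4/1 = 4.000.

4.000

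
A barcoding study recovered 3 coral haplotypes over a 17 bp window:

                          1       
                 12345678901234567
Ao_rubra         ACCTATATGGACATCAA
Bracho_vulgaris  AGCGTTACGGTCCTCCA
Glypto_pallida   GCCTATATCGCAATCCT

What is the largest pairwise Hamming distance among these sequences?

10

Pairwise Hamming distances:
  Ao_rubra vs Bracho_vulgaris: 7
  Ao_rubra vs Glypto_pallida: 6
  Bracho_vulgaris vs Glypto_pallida: 10
The largest is 10, between Bracho_vulgaris and Glypto_pallida.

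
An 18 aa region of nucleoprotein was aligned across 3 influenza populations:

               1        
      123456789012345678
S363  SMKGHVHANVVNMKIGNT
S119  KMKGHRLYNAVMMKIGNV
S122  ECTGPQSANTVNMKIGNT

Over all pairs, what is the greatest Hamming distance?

10

Pairwise Hamming distances:
  S363 vs S119: 7
  S363 vs S122: 7
  S119 vs S122: 10
The largest is 10, between S119 and S122.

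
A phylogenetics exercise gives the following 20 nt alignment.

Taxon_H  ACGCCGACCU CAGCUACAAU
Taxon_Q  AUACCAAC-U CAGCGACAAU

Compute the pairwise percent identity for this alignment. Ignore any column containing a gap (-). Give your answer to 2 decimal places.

Excluding the 1 gap column leaves 19 comparable sites.
Differing sites — 2:C/U; 3:G/A; 6:G/A; 15:U/G.
15 of the 19 comparable sites match, so the percent identity is 15/19 × 100 = 78.95%.

78.95%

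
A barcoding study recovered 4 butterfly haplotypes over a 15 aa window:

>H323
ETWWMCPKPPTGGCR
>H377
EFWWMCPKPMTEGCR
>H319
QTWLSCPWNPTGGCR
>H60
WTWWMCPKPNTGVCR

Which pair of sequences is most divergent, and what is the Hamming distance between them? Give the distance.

Pairwise Hamming distances:
  H323 vs H377: 3
  H323 vs H319: 5
  H323 vs H60: 3
  H377 vs H319: 8
  H377 vs H60: 5
  H319 vs H60: 7
The largest is 8, between H377 and H319.

8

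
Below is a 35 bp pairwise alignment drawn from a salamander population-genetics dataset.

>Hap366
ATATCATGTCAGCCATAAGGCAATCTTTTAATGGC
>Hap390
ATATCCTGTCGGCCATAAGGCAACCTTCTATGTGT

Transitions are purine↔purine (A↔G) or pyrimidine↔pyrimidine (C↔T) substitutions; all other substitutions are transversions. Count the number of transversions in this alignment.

4

Mismatches occur at site 6 (A/C, transversion), site 11 (A/G, transition), site 24 (T/C, transition), site 28 (T/C, transition), site 31 (A/T, transversion), site 32 (T/G, transversion), site 33 (G/T, transversion), site 35 (C/T, transition).
Of the 8 differences, 4 transitions and 4 transversions, so the answer is 4.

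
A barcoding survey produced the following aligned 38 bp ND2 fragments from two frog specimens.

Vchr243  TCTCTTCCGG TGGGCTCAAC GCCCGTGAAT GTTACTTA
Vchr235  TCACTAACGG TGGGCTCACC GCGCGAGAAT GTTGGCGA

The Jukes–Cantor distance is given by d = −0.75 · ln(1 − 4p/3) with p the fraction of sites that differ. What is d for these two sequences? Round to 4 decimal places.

Differing sites — 3:T/A; 6:T/A; 7:C/A; 19:A/C; 23:C/G; 26:T/A; 34:A/G; 35:C/G; 36:T/C; 37:T/G.
p = 10/38 = 0.263158.
d = −0.75 · ln(1 − (4/3)·0.263158) = −0.75 · ln(0.649123) = −0.75 · (-0.432133) = 0.3241.

0.3241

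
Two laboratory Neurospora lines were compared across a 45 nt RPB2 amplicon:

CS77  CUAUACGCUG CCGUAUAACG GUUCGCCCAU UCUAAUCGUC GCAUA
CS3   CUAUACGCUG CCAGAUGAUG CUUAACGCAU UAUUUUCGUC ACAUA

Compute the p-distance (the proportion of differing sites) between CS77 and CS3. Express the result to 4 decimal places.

The sequences differ at positions 13 (G/A), 14 (U/G), 17 (A/G), 19 (C/U), 21 (G/C), 24 (C/A), 25 (G/A), 27 (C/G), 32 (C/A), 34 (A/U), 35 (A/U), 41 (G/A).
There are 12 differences over 45 sites, so p = 12/45 = 0.2667.

0.2667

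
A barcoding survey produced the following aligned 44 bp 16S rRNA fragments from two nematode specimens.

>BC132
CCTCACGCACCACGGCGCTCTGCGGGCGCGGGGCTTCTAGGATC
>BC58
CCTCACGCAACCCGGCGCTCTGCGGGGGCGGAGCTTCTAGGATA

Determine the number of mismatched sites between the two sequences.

5

Differing sites — 10:C/A; 12:A/C; 27:C/G; 32:G/A; 44:C/A.
That gives 5 mismatches out of 44 aligned sites, so the Hamming distance is 5.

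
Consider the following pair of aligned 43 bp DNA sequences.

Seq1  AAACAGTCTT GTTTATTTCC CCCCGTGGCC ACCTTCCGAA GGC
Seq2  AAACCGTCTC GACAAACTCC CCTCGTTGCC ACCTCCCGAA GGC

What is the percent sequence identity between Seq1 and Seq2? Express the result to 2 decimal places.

76.74%

Mismatches occur at site 5 (A→C), site 10 (T→C), site 12 (T→A), site 13 (T→C), site 14 (T→A), site 16 (T→A), site 17 (T→C), site 23 (C→T), site 27 (G→T), site 35 (T→C).
33 of the 43 sites match, so the percent identity is 33/43 × 100 = 76.74%.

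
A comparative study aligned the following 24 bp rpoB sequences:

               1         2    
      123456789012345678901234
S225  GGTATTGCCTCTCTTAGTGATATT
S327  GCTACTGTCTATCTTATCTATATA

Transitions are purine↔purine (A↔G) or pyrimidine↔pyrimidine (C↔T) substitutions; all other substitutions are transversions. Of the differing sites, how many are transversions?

Differing sites — 2:G/C (Tv); 5:T/C (Ti); 8:C/T (Ti); 11:C/A (Tv); 17:G/T (Tv); 18:T/C (Ti); 19:G/T (Tv); 24:T/A (Tv).
Of the 8 differences, 3 transitions and 5 transversions, so the answer is 5.

5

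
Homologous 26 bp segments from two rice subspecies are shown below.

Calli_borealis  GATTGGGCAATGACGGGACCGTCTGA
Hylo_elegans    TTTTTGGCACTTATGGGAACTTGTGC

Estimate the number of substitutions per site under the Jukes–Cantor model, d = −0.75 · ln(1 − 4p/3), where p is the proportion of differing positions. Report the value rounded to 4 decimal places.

0.5393

Mismatches occur at site 1 (G↔T), site 2 (A↔T), site 5 (G↔T), site 10 (A↔C), site 12 (G↔T), site 14 (C↔T), site 19 (C↔A), site 21 (G↔T), site 23 (C↔G), site 26 (A↔C).
p = 10/26 = 0.384615.
d = −0.75 · ln(1 − (4/3)·0.384615) = −0.75 · ln(0.487180) = −0.75 · (-0.719122) = 0.5393.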